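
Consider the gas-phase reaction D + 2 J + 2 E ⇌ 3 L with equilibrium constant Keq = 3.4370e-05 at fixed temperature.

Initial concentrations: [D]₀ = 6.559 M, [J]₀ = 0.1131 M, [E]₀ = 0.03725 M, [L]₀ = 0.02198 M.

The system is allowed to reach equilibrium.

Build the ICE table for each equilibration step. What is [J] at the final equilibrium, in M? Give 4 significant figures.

Q₀ = 0.09122 vs Keq = 3.4370e-05 ⇒ Q>K, reverse
Step 1:
                   D          J          E          L
  Initial      6.559     0.1131    0.03725    0.02198
  Change    0.006628    0.01326    0.01326   -0.01989
  Equil        6.566     0.1264    0.05051   0.002095
  solve Keq expr → x = -0.006628; check Q = 3.4370e-05

[J]_eq = 0.1264 M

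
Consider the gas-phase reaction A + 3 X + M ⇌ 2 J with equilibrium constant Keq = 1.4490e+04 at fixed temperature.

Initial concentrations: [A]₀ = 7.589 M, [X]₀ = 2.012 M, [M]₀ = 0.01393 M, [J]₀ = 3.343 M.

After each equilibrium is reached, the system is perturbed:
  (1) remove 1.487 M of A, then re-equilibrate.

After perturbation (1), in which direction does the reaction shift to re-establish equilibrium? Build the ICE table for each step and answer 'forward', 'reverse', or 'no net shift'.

Q₀ = 12.98 vs Keq = 1.4490e+04 ⇒ Q<K, forward
Step 1:
                   A          X          M          J
  I            7.589      2.012    0.01393      3.343
  C         -0.01392   -0.04175   -0.01392    0.02783
  E            7.575       1.97 1.3535e-05      3.371
  solve Keq expr → x = 0.01392; check Q = 1.4490e+04
Then remove 1.487 M of A.
Step 2:
                   A          X          M          J
  I            6.088       1.97 1.3535e-05      3.371
  C       3.3055e-06 9.9166e-06 3.3055e-06 -6.6111e-06
  E            6.088       1.97 1.6840e-05      3.371
  solve Keq expr → x = -3.3055e-06; check Q = 1.4490e+04

Direction: reverse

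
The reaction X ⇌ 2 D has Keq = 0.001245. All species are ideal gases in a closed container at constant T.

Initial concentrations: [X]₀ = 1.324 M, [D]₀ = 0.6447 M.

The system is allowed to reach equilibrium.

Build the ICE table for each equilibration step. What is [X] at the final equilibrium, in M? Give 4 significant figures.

Q₀ = 0.3139 vs Keq = 0.001245 ⇒ Q>K, reverse
Step 1:
                    X           D
  init          1.324      0.6447
  Δ            0.2999     -0.5997
  eq            1.624     0.04496
  solve Keq expr → x = -0.2999; check Q = 0.001245

[X]_eq = 1.624 M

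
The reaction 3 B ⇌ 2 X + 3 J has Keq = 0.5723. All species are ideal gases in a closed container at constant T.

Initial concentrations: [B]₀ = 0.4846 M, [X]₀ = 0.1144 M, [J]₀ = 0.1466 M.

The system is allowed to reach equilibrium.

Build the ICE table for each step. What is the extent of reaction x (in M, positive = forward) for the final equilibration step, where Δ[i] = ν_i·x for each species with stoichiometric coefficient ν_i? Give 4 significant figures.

Q₀ = 3.6233e-04 vs Keq = 0.5723 ⇒ Q<K, forward
Step 1:
                   B          X          J
  Initial     0.4846     0.1144     0.1466
  Change      -0.266     0.1773      0.266
  Equil       0.2186     0.2917     0.4126
  solve Keq expr → x = 0.08867; check Q = 0.5723

x = 0.08867 M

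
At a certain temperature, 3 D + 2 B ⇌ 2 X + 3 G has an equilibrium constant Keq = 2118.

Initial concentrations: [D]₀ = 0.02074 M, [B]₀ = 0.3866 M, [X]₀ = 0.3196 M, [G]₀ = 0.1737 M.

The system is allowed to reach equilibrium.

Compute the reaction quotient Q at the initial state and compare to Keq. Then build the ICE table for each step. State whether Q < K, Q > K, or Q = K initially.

Q₀ = 401.5; Q < K (proceeds forward)

Q₀ = 401.5 vs Keq = 2118 ⇒ Q<K, forward
Step 1:
                   D          B          X          G
  Initial    0.02074     0.3866     0.3196     0.1737
  Change    -0.00802  -0.005347   0.005347    0.00802
  Equil      0.01272     0.3813     0.3249     0.1817
  solve Keq expr → x = 0.002673; check Q = 2118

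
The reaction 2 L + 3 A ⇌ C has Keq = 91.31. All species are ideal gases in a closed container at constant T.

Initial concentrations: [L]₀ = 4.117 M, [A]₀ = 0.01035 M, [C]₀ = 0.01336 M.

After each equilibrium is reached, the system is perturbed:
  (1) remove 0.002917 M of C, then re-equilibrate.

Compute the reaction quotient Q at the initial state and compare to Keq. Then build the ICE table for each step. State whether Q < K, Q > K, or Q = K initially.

Q₀ = 710.9; Q > K (proceeds reverse)

Q₀ = 710.9 vs Keq = 91.31 ⇒ Q>K, reverse
Step 1:
                    L           A           C
  init          4.117     0.01035     0.01336
  Δ          0.005711    0.008566   -0.002855
  eq            4.123     0.01892      0.0105
  solve Keq expr → x = -0.002855; check Q = 91.31
Then remove 0.002917 M of C.
Step 2:
                    L           A           C
  init          4.123     0.01892    0.007588
  Δ         -0.001041   -0.001561  5.2046e-04
  eq            4.122     0.01735    0.008108
  solve Keq expr → x = 5.2046e-04; check Q = 91.31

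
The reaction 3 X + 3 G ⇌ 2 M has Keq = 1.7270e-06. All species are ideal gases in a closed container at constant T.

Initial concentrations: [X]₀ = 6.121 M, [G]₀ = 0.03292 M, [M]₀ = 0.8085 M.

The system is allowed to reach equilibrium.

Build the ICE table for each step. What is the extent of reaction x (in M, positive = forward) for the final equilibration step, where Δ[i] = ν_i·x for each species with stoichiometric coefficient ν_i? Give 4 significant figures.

x = -0.3874 M

Q₀ = 79.89 vs Keq = 1.7270e-06 ⇒ Q>K, reverse
Step 1:
                   X          G          M
  I            6.121    0.03292     0.8085
  C            1.162      1.162    -0.7748
  E            7.283      1.195    0.03374
  solve Keq expr → x = -0.3874; check Q = 1.7270e-06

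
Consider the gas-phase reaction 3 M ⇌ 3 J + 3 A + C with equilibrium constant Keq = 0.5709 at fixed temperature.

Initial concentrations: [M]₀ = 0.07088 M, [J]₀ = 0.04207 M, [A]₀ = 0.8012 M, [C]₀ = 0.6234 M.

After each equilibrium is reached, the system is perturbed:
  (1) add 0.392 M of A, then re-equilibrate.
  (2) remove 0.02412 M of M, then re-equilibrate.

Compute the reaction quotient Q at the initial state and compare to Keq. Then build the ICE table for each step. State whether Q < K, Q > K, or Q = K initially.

Q₀ = 0.06704 vs Keq = 0.5709 ⇒ Q<K, forward
Step 1:
                    M           J           A           C
  Initial     0.07088     0.04207      0.8012      0.6234
  Change     -0.01907     0.01907     0.01907    0.006355
  Equil       0.05181     0.06114      0.8203      0.6298
  solve Keq expr → x = 0.006355; check Q = 0.5709
Then add 0.392 M of A.
Step 2:
                    M           J           A           C
  Initial     0.05181     0.06114       1.212      0.6298
  Change      0.01069    -0.01069    -0.01069   -0.003564
  Equil       0.06251     0.05044       1.202      0.6262
  solve Keq expr → x = -0.003564; check Q = 0.5709
Then remove 0.02412 M of M.
Step 3:
                    M           J           A           C
  Initial     0.03839     0.05044       1.202      0.6262
  Change      0.01054    -0.01054    -0.01054   -0.003512
  Equil       0.04892     0.03991       1.191      0.6227
  solve Keq expr → x = -0.003512; check Q = 0.5709

Q₀ = 0.06704; Q < K (proceeds forward)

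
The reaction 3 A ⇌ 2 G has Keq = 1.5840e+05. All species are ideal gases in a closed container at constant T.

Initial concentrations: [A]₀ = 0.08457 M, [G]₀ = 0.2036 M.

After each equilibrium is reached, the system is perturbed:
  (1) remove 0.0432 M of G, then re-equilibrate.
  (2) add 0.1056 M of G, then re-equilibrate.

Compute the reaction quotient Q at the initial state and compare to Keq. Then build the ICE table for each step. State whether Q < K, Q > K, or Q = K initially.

Q₀ = 68.53; Q < K (proceeds forward)

Q₀ = 68.53 vs Keq = 1.5840e+05 ⇒ Q<K, forward
Step 1:
                  A         G
  I         0.08457    0.2036
  C        -0.07714   0.05142
  E        0.007433     0.255
  solve Keq expr → x = 0.02571; check Q = 1.5840e+05
Then remove 0.0432 M of G.
Step 2:
                  A         G
  I        0.007433    0.2118
  C       -8.5328e-04 5.6886e-04
  E        0.006579    0.2124
  solve Keq expr → x = 2.8443e-04; check Q = 1.5840e+05
Then add 0.1056 M of G.
Step 3:
                  A         G
  I        0.006579     0.318
  C        0.002007 -0.001338
  E        0.008586    0.3167
  solve Keq expr → x = -6.6902e-04; check Q = 1.5840e+05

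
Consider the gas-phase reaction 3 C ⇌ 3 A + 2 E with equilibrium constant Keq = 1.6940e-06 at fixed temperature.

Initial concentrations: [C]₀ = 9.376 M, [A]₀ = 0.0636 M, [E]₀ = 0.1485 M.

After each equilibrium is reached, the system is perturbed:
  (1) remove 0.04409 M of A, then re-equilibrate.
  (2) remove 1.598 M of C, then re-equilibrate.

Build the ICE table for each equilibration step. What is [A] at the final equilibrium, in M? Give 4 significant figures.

[A]_eq = 0.2126 M

Q₀ = 6.8829e-09 vs Keq = 1.6940e-06 ⇒ Q<K, forward
Step 1:
                    C           A           E
  init          9.376      0.0636      0.1485
  Δ           -0.1936      0.1936      0.1291
  eq            9.182      0.2572      0.2776
  solve Keq expr → x = 0.06454; check Q = 1.6940e-06
Then remove 0.04409 M of A.
Step 2:
                    C           A           E
  init          9.182      0.2131      0.2776
  Δ          -0.03117     0.03117     0.02078
  eq            9.151      0.2443      0.2984
  solve Keq expr → x = 0.01039; check Q = 1.6940e-06
Then remove 1.598 M of C.
Step 3:
                    C           A           E
  init          7.553      0.2443      0.2984
  Δ           0.03166    -0.03166    -0.02111
  eq            7.585      0.2126      0.2773
  solve Keq expr → x = -0.01055; check Q = 1.6940e-06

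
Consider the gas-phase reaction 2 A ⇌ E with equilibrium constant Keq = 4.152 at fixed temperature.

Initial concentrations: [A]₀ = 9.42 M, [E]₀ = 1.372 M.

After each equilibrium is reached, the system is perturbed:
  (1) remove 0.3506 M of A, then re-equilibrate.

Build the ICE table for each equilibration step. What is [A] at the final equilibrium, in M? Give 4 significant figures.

Q₀ = 0.01546 vs Keq = 4.152 ⇒ Q<K, forward
Step 1:
                   A          E
  Initial       9.42      1.372
  Change      -8.268      4.134
  Equil        1.152      5.506
  solve Keq expr → x = 4.134; check Q = 4.152
Then remove 0.3506 M of A.
Step 2:
                   A          E
  Initial      0.801      5.506
  Change      0.3331    -0.1665
  Equil        1.134       5.34
  solve Keq expr → x = -0.1665; check Q = 4.152

[A]_eq = 1.134 M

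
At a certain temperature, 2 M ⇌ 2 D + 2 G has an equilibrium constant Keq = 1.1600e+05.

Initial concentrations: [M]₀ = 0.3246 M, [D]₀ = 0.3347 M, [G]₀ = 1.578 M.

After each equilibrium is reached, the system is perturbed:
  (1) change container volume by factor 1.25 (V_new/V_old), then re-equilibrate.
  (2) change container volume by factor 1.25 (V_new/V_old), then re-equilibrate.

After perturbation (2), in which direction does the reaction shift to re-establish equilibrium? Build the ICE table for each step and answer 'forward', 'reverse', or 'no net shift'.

Q₀ = 2.647 vs Keq = 1.1600e+05 ⇒ Q<K, forward
Step 1:
                    M           D           G
  Initial      0.3246      0.3347       1.578
  Change      -0.3209      0.3209      0.3209
  Equil      0.003656      0.6556       1.899
  solve Keq expr → x = 0.1605; check Q = 1.1600e+05
Then change container volume by factor 1.25 (V_new/V_old).
Step 2:
                    M           D           G
  Initial    0.002924      0.5245       1.519
  Change  -5.8140e-04  5.8140e-04  5.8140e-04
  Equil      0.002343      0.5251        1.52
  solve Keq expr → x = 2.9070e-04; check Q = 1.1600e+05
Then change container volume by factor 1.25 (V_new/V_old).
Step 3:
                    M           D           G
  Initial    0.001874      0.4201       1.216
  Change  -3.7309e-04  3.7309e-04  3.7309e-04
  Equil      0.001501      0.4205       1.216
  solve Keq expr → x = 1.8655e-04; check Q = 1.1600e+05

Direction: forward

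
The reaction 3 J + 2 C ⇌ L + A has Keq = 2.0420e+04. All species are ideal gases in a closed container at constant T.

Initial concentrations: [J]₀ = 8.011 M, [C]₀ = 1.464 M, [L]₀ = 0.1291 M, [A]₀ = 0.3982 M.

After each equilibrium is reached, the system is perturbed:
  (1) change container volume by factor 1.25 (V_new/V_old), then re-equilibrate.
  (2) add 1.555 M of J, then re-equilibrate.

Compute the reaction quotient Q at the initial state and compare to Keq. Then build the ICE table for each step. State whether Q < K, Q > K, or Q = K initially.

Q₀ = 4.6654e-05; Q < K (proceeds forward)

Q₀ = 4.6654e-05 vs Keq = 2.0420e+04 ⇒ Q<K, forward
Step 1:
                    J           C           L           A
  Initial       8.011       1.464      0.1291      0.3982
  Change       -2.195      -1.464      0.7318      0.7318
  Equil         5.816  4.9211e-04      0.8609        1.13
  solve Keq expr → x = 0.7318; check Q = 2.0420e+04
Then change container volume by factor 1.25 (V_new/V_old).
Step 2:
                    J           C           L           A
  Initial       4.653  3.9369e-04      0.6887       0.904
  Change   2.3462e-04  1.5641e-04 -7.8205e-05 -7.8205e-05
  Equil         4.653  5.5010e-04      0.6886      0.9039
  solve Keq expr → x = -7.8205e-05; check Q = 2.0420e+04
Then add 1.555 M of J.
Step 3:
                    J           C           L           A
  Initial       6.208  5.5010e-04      0.6886      0.9039
  Change  -2.8962e-04 -1.9308e-04  9.6540e-05  9.6540e-05
  Equil         6.208  3.5702e-04      0.6887       0.904
  solve Keq expr → x = 9.6540e-05; check Q = 2.0420e+04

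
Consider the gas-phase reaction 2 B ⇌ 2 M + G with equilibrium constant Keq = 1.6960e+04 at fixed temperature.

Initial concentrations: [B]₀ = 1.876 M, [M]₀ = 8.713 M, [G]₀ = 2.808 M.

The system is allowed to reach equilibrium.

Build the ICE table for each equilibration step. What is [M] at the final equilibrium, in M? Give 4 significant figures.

Q₀ = 60.57 vs Keq = 1.6960e+04 ⇒ Q<K, forward
Step 1:
                    B           M           G
  I             1.876       8.713       2.808
  C            -1.723       1.723      0.8613
  E            0.1535       10.44       3.669
  solve Keq expr → x = 0.8613; check Q = 1.6960e+04

[M]_eq = 10.44 M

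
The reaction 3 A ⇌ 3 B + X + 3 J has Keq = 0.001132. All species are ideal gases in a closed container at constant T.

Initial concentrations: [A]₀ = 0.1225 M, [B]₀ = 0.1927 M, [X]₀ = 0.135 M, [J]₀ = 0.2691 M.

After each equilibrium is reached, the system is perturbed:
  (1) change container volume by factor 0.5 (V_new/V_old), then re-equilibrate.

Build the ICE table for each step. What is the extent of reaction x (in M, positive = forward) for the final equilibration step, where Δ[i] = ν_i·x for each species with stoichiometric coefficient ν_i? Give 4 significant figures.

x = -0.03207 M

Q₀ = 0.01024 vs Keq = 0.001132 ⇒ Q>K, reverse
Step 1:
                  A         B         X         J
  init       0.1225    0.1927     0.135    0.2691
  Δ         0.04129  -0.04129  -0.01376  -0.04129
  eq         0.1638    0.1514    0.1212    0.2278
  solve Keq expr → x = -0.01376; check Q = 0.001132
Then change container volume by factor 0.5 (V_new/V_old).
Step 2:
                  A         B         X         J
  init       0.3276    0.3028    0.2425    0.4556
  Δ          0.0962   -0.0962  -0.03207   -0.0962
  eq         0.4238    0.2066    0.2104    0.3594
  solve Keq expr → x = -0.03207; check Q = 0.001132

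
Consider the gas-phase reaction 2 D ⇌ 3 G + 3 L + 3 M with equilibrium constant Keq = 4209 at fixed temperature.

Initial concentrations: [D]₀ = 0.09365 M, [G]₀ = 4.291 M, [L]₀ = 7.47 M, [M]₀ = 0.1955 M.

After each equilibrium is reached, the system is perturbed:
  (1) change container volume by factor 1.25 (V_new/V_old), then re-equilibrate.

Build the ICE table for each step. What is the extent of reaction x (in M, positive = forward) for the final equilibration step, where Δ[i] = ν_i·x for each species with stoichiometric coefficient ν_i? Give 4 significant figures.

x = 0.01324 M

Q₀ = 2.8058e+04 vs Keq = 4209 ⇒ Q>K, reverse
Step 1:
                   D          G          L          M
  Initial    0.09365      4.291       7.47     0.1955
  Change     0.04039   -0.06059   -0.06059   -0.06059
  Equil        0.134       4.23      7.409     0.1349
  solve Keq expr → x = -0.0202; check Q = 4209
Then change container volume by factor 1.25 (V_new/V_old).
Step 2:
                   D          G          L          M
  Initial     0.1072      3.384      5.928     0.1079
  Change    -0.02647    0.03971    0.03971    0.03971
  Equil      0.08076      3.424      5.967     0.1476
  solve Keq expr → x = 0.01324; check Q = 4209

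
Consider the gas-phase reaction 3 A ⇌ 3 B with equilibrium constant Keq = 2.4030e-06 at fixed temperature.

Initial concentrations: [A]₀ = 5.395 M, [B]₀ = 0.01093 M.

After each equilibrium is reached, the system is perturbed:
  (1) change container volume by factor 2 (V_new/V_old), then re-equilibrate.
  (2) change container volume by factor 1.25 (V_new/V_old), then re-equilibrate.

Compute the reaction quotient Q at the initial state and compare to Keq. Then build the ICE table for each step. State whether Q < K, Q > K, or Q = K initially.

Q₀ = 8.3155e-09 vs Keq = 2.4030e-06 ⇒ Q<K, forward
Step 1:
                    A           B
  I             5.395     0.01093
  C          -0.06052     0.06052
  E             5.334     0.07145
  solve Keq expr → x = 0.02017; check Q = 2.4030e-06
Then change container volume by factor 2 (V_new/V_old).
Step 2:
                    A           B
  I             2.667     0.03573
  C                 0           0
  E             2.667     0.03573
  solve Keq expr → x = 0; check Q = 2.4030e-06
Then change container volume by factor 1.25 (V_new/V_old).
Step 3:
                    A           B
  I             2.134     0.02858
  C                 0           0
  E             2.134     0.02858
  solve Keq expr → x = 0; check Q = 2.4030e-06

Q₀ = 8.3155e-09; Q < K (proceeds forward)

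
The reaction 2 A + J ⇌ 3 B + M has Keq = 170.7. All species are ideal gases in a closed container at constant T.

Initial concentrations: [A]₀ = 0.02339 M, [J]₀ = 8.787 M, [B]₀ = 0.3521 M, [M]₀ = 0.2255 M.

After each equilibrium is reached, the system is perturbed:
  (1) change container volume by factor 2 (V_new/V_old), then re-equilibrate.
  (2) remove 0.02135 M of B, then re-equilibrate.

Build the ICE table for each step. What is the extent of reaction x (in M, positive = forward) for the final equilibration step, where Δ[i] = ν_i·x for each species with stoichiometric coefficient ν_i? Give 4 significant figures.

x = 8.4446e-05 M

Q₀ = 2.048 vs Keq = 170.7 ⇒ Q<K, forward
Step 1:
                  A         J         B         M
  Initial   0.02339     8.787    0.3521    0.2255
  Change   -0.02042  -0.01021   0.03063   0.01021
  Equil     0.00297     8.777    0.3827    0.2357
  solve Keq expr → x = 0.01021; check Q = 170.7
Then change container volume by factor 2 (V_new/V_old).
Step 2:
                  A         J         B         M
  Initial  0.001485     4.388    0.1914    0.1179
  Change  -4.2865e-04 -2.1433e-04 6.4298e-04 2.1433e-04
  Equil    0.001056     4.388     0.192    0.1181
  solve Keq expr → x = 2.1433e-04; check Q = 170.7
Then remove 0.02135 M of B.
Step 3:
                  A         J         B         M
  Initial  0.001056     4.388    0.1707    0.1181
  Change  -1.6889e-04 -8.4446e-05 2.5334e-04 8.4446e-05
  Equil   8.8741e-04     4.388    0.1709    0.1182
  solve Keq expr → x = 8.4446e-05; check Q = 170.7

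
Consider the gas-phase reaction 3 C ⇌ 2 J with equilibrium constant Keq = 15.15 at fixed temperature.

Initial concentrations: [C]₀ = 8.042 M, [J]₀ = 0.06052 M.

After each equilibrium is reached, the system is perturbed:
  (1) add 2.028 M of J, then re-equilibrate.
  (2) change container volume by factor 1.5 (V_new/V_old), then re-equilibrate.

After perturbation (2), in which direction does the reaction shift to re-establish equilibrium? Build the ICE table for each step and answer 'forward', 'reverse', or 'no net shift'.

Q₀ = 7.0422e-06 vs Keq = 15.15 ⇒ Q<K, forward
Step 1:
                    C           J
  Initial       8.042     0.06052
  Change       -6.913       4.609
  Equil         1.129       4.669
  solve Keq expr → x = 2.304; check Q = 15.15
Then add 2.028 M of J.
Step 2:
                    C           J
  Initial       1.129       6.697
  Change       0.2801     -0.1867
  Equil         1.409        6.51
  solve Keq expr → x = -0.09336; check Q = 15.15
Then change container volume by factor 1.5 (V_new/V_old).
Step 3:
                    C           J
  Initial      0.9394        4.34
  Change       0.1224    -0.08161
  Equil         1.062       4.259
  solve Keq expr → x = -0.04081; check Q = 15.15

Direction: reverse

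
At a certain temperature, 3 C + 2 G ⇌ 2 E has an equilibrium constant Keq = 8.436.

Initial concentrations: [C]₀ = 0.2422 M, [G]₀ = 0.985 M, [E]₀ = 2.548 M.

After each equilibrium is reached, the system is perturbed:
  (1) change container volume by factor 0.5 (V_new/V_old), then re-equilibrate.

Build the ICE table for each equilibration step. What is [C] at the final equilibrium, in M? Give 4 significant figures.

Q₀ = 471 vs Keq = 8.436 ⇒ Q>K, reverse
Step 1:
                   C          G          E
  Initial     0.2422      0.985      2.548
  Change      0.4652     0.3101    -0.3101
  Equil       0.7074      1.295      2.238
  solve Keq expr → x = -0.1551; check Q = 8.436
Then change container volume by factor 0.5 (V_new/V_old).
Step 2:
                   C          G          E
  Initial      1.415       2.59      4.476
  Change     -0.5817    -0.3878     0.3878
  Equil        0.833      2.202      4.864
  solve Keq expr → x = 0.1939; check Q = 8.436

[C]_eq = 0.833 M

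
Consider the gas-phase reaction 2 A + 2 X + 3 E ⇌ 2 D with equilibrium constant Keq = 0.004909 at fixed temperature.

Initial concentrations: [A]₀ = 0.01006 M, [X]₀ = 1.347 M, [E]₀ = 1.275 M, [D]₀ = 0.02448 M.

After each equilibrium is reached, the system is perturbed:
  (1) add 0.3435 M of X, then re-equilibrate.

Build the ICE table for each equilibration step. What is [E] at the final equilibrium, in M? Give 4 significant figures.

[E]_eq = 1.304 M

Q₀ = 1.575 vs Keq = 0.004909 ⇒ Q>K, reverse
Step 1:
                   A          X          E          D
  init       0.01006      1.347      1.275    0.02448
  Δ          0.02016    0.02016    0.03024   -0.02016
  eq         0.03022      1.367      1.305   0.004317
  solve Keq expr → x = -0.01008; check Q = 0.004909
Then add 0.3435 M of X.
Step 2:
                   A          X          E          D
  init       0.03022      1.711      1.305   0.004317
  Δ       -9.1086e-04 -9.1086e-04  -0.001366 9.1086e-04
  eq         0.02931       1.71      1.304   0.005228
  solve Keq expr → x = 4.5543e-04; check Q = 0.004909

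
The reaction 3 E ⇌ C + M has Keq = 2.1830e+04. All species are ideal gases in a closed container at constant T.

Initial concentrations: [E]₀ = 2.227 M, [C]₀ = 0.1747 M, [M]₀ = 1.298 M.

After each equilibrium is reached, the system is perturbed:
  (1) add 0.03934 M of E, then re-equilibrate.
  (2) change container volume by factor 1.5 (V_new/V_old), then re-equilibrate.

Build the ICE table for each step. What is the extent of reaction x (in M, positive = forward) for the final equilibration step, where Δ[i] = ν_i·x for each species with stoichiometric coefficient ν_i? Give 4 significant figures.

x = -0.001404 M

Q₀ = 0.02053 vs Keq = 2.1830e+04 ⇒ Q<K, forward
Step 1:
                    E           C           M
  Initial       2.227      0.1747       1.298
  Change       -2.183      0.7277      0.7277
  Equil       0.04375      0.9024       2.026
  solve Keq expr → x = 0.7277; check Q = 2.1830e+04
Then add 0.03934 M of E.
Step 2:
                    E           C           M
  Initial     0.08309      0.9024       2.026
  Change     -0.03904     0.01301     0.01301
  Equil       0.04405      0.9155       2.039
  solve Keq expr → x = 0.01301; check Q = 2.1830e+04
Then change container volume by factor 1.5 (V_new/V_old).
Step 3:
                    E           C           M
  Initial     0.02937      0.6103       1.359
  Change     0.004213   -0.001404   -0.001404
  Equil       0.03358      0.6089       1.358
  solve Keq expr → x = -0.001404; check Q = 2.1830e+04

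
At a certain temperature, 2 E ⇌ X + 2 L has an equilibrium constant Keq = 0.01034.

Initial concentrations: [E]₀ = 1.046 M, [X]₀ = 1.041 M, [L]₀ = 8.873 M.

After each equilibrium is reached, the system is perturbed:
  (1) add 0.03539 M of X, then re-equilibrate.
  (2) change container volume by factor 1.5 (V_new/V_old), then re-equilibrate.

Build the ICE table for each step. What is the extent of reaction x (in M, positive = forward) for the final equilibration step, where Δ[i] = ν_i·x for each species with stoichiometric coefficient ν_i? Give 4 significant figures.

Q₀ = 74.91 vs Keq = 0.01034 ⇒ Q>K, reverse
Step 1:
                   E          X          L
  init         1.046      1.041      8.873
  Δ            2.078     -1.039     -2.078
  eq           3.124   0.002185      6.795
  solve Keq expr → x = -1.039; check Q = 0.01034
Then add 0.03539 M of X.
Step 2:
                   E          X          L
  init         3.124    0.03757      6.795
  Δ          0.07048   -0.03524   -0.07048
  eq           3.194   0.002333      6.725
  solve Keq expr → x = -0.03524; check Q = 0.01034
Then change container volume by factor 1.5 (V_new/V_old).
Step 3:
                   E          X          L
  init         2.129   0.001555      4.483
  Δ        -0.001545 7.7257e-04   0.001545
  eq           2.128   0.002328      4.485
  solve Keq expr → x = 7.7257e-04; check Q = 0.01034

x = 7.7257e-04 M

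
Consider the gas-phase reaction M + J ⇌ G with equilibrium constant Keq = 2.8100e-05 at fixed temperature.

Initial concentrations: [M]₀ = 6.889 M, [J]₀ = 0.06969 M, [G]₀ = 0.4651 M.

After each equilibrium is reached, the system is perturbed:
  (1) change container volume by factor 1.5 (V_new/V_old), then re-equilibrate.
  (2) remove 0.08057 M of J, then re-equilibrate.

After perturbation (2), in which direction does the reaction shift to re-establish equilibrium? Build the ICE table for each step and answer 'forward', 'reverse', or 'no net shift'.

Direction: reverse

Q₀ = 0.9688 vs Keq = 2.8100e-05 ⇒ Q>K, reverse
Step 1:
                   M          J          G
  Initial      6.889    0.06969     0.4651
  Change       0.465      0.465     -0.465
  Equil        7.354     0.5347 1.1049e-04
  solve Keq expr → x = -0.465; check Q = 2.8100e-05
Then change container volume by factor 1.5 (V_new/V_old).
Step 2:
                   M          J          G
  Initial      4.903     0.3565 7.3660e-05
  Change  2.4550e-05 2.4550e-05 -2.4550e-05
  Equil        4.903     0.3565 4.9110e-05
  solve Keq expr → x = -2.4550e-05; check Q = 2.8100e-05
Then remove 0.08057 M of J.
Step 3:
                   M          J          G
  Initial      4.903     0.2759 4.9110e-05
  Change  1.1098e-05 1.1098e-05 -1.1098e-05
  Equil        4.903     0.2759 3.8012e-05
  solve Keq expr → x = -1.1098e-05; check Q = 2.8100e-05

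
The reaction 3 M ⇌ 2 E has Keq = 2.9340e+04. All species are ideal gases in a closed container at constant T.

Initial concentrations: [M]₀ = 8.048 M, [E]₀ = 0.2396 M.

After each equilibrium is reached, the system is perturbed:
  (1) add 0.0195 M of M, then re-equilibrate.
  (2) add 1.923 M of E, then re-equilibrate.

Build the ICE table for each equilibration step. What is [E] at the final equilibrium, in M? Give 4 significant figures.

[E]_eq = 7.458 M

Q₀ = 1.1013e-04 vs Keq = 2.9340e+04 ⇒ Q<K, forward
Step 1:
                   M          E
  Initial      8.048     0.2396
  Change      -7.947      5.298
  Equil       0.1015      5.537
  solve Keq expr → x = 2.649; check Q = 2.9340e+04
Then add 0.0195 M of M.
Step 2:
                   M          E
  Initial      0.121      5.537
  Change    -0.01934     0.0129
  Equil       0.1016       5.55
  solve Keq expr → x = 0.006448; check Q = 2.9340e+04
Then add 1.923 M of E.
Step 3:
                   M          E
  Initial     0.1016      7.473
  Change     0.02213   -0.01475
  Equil       0.1238      7.458
  solve Keq expr → x = -0.007377; check Q = 2.9340e+04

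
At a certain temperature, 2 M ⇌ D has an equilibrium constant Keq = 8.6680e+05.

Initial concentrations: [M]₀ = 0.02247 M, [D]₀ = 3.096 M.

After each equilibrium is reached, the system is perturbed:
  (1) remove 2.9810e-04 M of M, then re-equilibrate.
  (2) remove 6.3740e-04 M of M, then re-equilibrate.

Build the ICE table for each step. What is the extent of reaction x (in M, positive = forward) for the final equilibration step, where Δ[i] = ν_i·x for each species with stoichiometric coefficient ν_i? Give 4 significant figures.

x = -3.1865e-04 M

Q₀ = 6132 vs Keq = 8.6680e+05 ⇒ Q<K, forward
Step 1:
                   M          D
  I          0.02247      3.096
  C         -0.02058    0.01029
  E         0.001893      3.106
  solve Keq expr → x = 0.01029; check Q = 8.6680e+05
Then remove 2.9810e-04 M of M.
Step 2:
                   M          D
  I         0.001595      3.106
  C       2.9805e-04 -1.4903e-04
  E         0.001893      3.106
  solve Keq expr → x = -1.4903e-04; check Q = 8.6680e+05
Then remove 6.3740e-04 M of M.
Step 3:
                   M          D
  I         0.001256      3.106
  C       6.3730e-04 -3.1865e-04
  E         0.001893      3.106
  solve Keq expr → x = -3.1865e-04; check Q = 8.6680e+05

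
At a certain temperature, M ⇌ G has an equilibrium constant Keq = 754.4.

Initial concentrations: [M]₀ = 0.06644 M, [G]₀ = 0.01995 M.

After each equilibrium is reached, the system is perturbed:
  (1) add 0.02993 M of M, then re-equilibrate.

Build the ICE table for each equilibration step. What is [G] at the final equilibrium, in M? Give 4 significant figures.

Q₀ = 0.3003 vs Keq = 754.4 ⇒ Q<K, forward
Step 1:
                    M           G
  init        0.06644     0.01995
  Δ          -0.06633     0.06633
  eq       1.1436e-04     0.08628
  solve Keq expr → x = 0.06633; check Q = 754.4
Then add 0.02993 M of M.
Step 2:
                    M           G
  init        0.03004     0.08628
  Δ          -0.02989     0.02989
  eq       1.5398e-04      0.1162
  solve Keq expr → x = 0.02989; check Q = 754.4

[G]_eq = 0.1162 M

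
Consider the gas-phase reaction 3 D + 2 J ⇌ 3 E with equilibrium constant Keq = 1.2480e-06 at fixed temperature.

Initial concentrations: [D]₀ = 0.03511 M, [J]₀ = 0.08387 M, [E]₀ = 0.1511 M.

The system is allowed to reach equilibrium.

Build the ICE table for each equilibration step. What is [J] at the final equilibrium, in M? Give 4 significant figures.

Q₀ = 1.1332e+04 vs Keq = 1.2480e-06 ⇒ Q>K, reverse
Step 1:
                    D           J           E
  Initial     0.03511     0.08387      0.1511
  Change       0.1505      0.1003     -0.1505
  Equil        0.1856      0.1842  6.4672e-04
  solve Keq expr → x = -0.05015; check Q = 1.2480e-06

[J]_eq = 0.1842 M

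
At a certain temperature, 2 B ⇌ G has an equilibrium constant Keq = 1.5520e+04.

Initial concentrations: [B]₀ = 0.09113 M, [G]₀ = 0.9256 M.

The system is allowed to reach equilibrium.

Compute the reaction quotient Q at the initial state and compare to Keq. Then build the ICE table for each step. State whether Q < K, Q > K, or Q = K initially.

Q₀ = 111.5 vs Keq = 1.5520e+04 ⇒ Q<K, forward
Step 1:
                   B          G
  Initial    0.09113     0.9256
  Change    -0.08324    0.04162
  Equil     0.007894     0.9672
  solve Keq expr → x = 0.04162; check Q = 1.5520e+04

Q₀ = 111.5; Q < K (proceeds forward)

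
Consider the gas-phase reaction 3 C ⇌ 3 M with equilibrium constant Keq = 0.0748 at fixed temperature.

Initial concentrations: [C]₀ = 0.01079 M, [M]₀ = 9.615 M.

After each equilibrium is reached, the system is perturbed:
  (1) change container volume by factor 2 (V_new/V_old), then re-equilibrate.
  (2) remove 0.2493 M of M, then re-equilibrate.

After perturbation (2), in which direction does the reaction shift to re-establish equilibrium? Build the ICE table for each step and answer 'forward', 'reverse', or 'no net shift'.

Direction: forward

Q₀ = 7.0759e+08 vs Keq = 0.0748 ⇒ Q>K, reverse
Step 1:
                    C           M
  init        0.01079       9.615
  Δ             6.762      -6.762
  eq            6.772       2.853
  solve Keq expr → x = -2.254; check Q = 0.0748
Then change container volume by factor 2 (V_new/V_old).
Step 2:
                    C           M
  init          3.386       1.427
  Δ                 0           0
  eq            3.386       1.427
  solve Keq expr → x = 0; check Q = 0.0748
Then remove 0.2493 M of M.
Step 3:
                    C           M
  init          3.386       1.177
  Δ           -0.1754      0.1754
  eq            3.211       1.353
  solve Keq expr → x = 0.05847; check Q = 0.0748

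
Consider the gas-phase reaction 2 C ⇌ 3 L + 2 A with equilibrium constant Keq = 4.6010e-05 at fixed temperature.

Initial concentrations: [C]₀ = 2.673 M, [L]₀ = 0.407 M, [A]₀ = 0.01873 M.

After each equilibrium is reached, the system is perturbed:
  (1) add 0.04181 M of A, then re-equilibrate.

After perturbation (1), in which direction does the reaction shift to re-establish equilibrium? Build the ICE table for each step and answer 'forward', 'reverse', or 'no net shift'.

Q₀ = 3.3103e-06 vs Keq = 4.6010e-05 ⇒ Q<K, forward
Step 1:
                    C           L           A
  Initial       2.673       0.407     0.01873
  Change     -0.03786     0.05679     0.03786
  Equil         2.635      0.4638     0.05659
  solve Keq expr → x = 0.01893; check Q = 4.6010e-05
Then add 0.04181 M of A.
Step 2:
                    C           L           A
  Initial       2.635      0.4638      0.0984
  Change      0.03122    -0.04684    -0.03122
  Equil         2.666       0.417     0.06718
  solve Keq expr → x = -0.01561; check Q = 4.6010e-05

Direction: reverse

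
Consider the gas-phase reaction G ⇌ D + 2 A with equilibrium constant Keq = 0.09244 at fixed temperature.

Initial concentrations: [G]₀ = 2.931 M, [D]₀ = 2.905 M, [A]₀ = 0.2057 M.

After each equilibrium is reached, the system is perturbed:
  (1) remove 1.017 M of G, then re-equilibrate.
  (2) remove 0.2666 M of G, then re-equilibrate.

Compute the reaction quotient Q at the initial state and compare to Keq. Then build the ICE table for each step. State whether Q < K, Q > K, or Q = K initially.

Q₀ = 0.04194; Q < K (proceeds forward)

Q₀ = 0.04194 vs Keq = 0.09244 ⇒ Q<K, forward
Step 1:
                  G         D         A
  init        2.931     2.905    0.2057
  Δ        -0.04739   0.04739   0.09478
  eq          2.884     2.952    0.3005
  solve Keq expr → x = 0.04739; check Q = 0.09244
Then remove 1.017 M of G.
Step 2:
                  G         D         A
  init        1.867     2.952    0.3005
  Δ         0.02788  -0.02788  -0.05577
  eq          1.894     2.925    0.2447
  solve Keq expr → x = -0.02788; check Q = 0.09244
Then remove 0.2666 M of G.
Step 3:
                  G         D         A
  init        1.628     2.925    0.2447
  Δ        0.008475 -0.008475  -0.01695
  eq          1.636     2.916    0.2278
  solve Keq expr → x = -0.008475; check Q = 0.09244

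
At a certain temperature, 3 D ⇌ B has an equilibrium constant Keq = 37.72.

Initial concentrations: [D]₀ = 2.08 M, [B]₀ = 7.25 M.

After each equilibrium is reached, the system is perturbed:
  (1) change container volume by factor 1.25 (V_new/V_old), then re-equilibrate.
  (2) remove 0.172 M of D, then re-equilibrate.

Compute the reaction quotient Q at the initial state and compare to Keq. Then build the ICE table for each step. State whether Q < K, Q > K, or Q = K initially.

Q₀ = 0.8057; Q < K (proceeds forward)

Q₀ = 0.8057 vs Keq = 37.72 ⇒ Q<K, forward
Step 1:
                   D          B
  init          2.08       7.25
  Δ            -1.49     0.4967
  eq            0.59      7.747
  solve Keq expr → x = 0.4967; check Q = 37.72
Then change container volume by factor 1.25 (V_new/V_old).
Step 2:
                   D          B
  init         0.472      6.197
  Δ          0.07497   -0.02499
  eq           0.547      6.172
  solve Keq expr → x = -0.02499; check Q = 37.72
Then remove 0.172 M of D.
Step 3:
                   D          B
  init         0.375      6.172
  Δ           0.1703   -0.05677
  eq          0.5453      6.116
  solve Keq expr → x = -0.05677; check Q = 37.72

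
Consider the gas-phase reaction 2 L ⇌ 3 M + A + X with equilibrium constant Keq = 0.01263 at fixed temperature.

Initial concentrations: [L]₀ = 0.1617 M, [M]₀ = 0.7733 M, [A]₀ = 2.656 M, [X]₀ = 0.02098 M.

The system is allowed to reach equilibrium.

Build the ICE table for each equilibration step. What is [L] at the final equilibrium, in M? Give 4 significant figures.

Q₀ = 0.9855 vs Keq = 0.01263 ⇒ Q>K, reverse
Step 1:
                   L          M          A          X
  I           0.1617     0.7733      2.656    0.02098
  C          0.04087   -0.06131   -0.02044   -0.02044
  E           0.2026      0.712      2.636 5.4482e-04
  solve Keq expr → x = -0.02044; check Q = 0.01263

[L]_eq = 0.2026 M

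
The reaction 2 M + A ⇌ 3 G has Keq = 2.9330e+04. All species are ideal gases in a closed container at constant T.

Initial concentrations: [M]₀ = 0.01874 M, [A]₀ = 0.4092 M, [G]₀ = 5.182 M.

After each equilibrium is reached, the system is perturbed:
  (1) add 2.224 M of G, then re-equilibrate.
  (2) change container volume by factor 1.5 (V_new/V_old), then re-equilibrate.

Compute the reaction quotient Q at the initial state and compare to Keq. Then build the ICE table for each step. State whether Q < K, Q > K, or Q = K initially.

Q₀ = 9.6832e+05 vs Keq = 2.9330e+04 ⇒ Q>K, reverse
Step 1:
                    M           A           G
  init        0.01874      0.4092       5.182
  Δ           0.08044     0.04022     -0.1207
  eq          0.09918      0.4494       5.061
  solve Keq expr → x = -0.04022; check Q = 2.9330e+04
Then add 2.224 M of G.
Step 2:
                    M           A           G
  init        0.09918      0.4494       7.285
  Δ           0.06316     0.03158    -0.09474
  eq           0.1623       0.481       7.191
  solve Keq expr → x = -0.03158; check Q = 2.9330e+04
Then change container volume by factor 1.5 (V_new/V_old).
Step 3:
                    M           A           G
  init         0.1082      0.3207       4.794
  Δ                 0           0           0
  eq           0.1082      0.3207       4.794
  solve Keq expr → x = 0; check Q = 2.9330e+04

Q₀ = 9.6832e+05; Q > K (proceeds reverse)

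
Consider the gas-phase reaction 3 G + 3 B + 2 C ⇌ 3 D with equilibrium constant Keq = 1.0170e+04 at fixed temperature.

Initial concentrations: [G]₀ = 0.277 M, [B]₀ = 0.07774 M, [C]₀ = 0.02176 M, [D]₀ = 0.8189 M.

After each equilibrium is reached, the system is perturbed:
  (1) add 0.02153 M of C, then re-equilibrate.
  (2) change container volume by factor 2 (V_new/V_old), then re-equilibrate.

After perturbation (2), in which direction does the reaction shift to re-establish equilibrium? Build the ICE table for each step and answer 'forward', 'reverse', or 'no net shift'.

Q₀ = 1.1615e+08 vs Keq = 1.0170e+04 ⇒ Q>K, reverse
Step 1:
                  G         B         C         D
  Initial     0.277   0.07774   0.02176    0.8189
  Change     0.1724    0.1724     0.115   -0.1724
  Equil      0.4494    0.2502    0.1367    0.6465
  solve Keq expr → x = -0.05748; check Q = 1.0170e+04
Then add 0.02153 M of C.
Step 2:
                  G         B         C         D
  Initial    0.4494    0.2502    0.1582    0.6465
  Change  -0.009095 -0.009095 -0.006064  0.009095
  Equil      0.4403    0.2411    0.1522    0.6556
  solve Keq expr → x = 0.003032; check Q = 1.0170e+04
Then change container volume by factor 2 (V_new/V_old).
Step 3:
                  G         B         C         D
  Initial    0.2202    0.1205   0.07609    0.3278
  Change    0.06159   0.06159   0.04106  -0.06159
  Equil      0.2818    0.1821    0.1172    0.2662
  solve Keq expr → x = -0.02053; check Q = 1.0170e+04

Direction: reverse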